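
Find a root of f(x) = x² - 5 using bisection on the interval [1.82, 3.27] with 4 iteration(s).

f(x) = x² - 5
Initial interval: [1.82, 3.27]

Iteration 1:
  c_1 = (1.820000 + 3.270000)/2 = 2.545000
  f(c_1) = f(2.545000) = 1.477025
  f(a) × f(c) < 0, new interval: [1.820000, 2.545000]
Iteration 2:
  c_2 = (1.820000 + 2.545000)/2 = 2.182500
  f(c_2) = f(2.182500) = -0.236694
  f(a) × f(c) ≥ 0, new interval: [2.182500, 2.545000]
Iteration 3:
  c_3 = (2.182500 + 2.545000)/2 = 2.363750
  f(c_3) = f(2.363750) = 0.587314
  f(a) × f(c) < 0, new interval: [2.182500, 2.363750]
Iteration 4:
  c_4 = (2.182500 + 2.363750)/2 = 2.273125
  f(c_4) = f(2.273125) = 0.167097
  f(a) × f(c) < 0, new interval: [2.182500, 2.273125]

After 4 iteration(s), the approximation is c_4 = 2.273125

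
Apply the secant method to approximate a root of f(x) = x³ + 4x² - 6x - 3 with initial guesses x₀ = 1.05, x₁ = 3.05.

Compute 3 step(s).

f(x) = x³ + 4x² - 6x - 3
x₀ = 1.05, x₁ = 3.05

Secant formula: x_{n+1} = x_n - f(x_n)(x_n - x_{n-1})/(f(x_n) - f(x_{n-1}))

Iteration 1:
  f(1.050000) = -3.732375
  f(3.050000) = 44.282625
  x_2 = 3.050000 - 44.282625×(3.050000 - 1.050000)/(44.282625 - (-3.732375))
       = 1.205467
Iteration 2:
  f(3.050000) = 44.282625
  f(1.205467) = -2.668474
  x_3 = 1.205467 - (-2.668474)×(1.205467 - 3.050000)/(-2.668474 - 44.282625)
       = 1.310301
Iteration 3:
  f(1.205467) = -2.668474
  f(1.310301) = -1.744606
  x_4 = 1.310301 - (-1.744606)×(1.310301 - 1.205467)/(-1.744606 - (-2.668474))
       = 1.508268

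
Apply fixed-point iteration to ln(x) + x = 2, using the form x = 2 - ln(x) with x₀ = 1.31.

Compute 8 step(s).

Equation: ln(x) + x = 2
Fixed-point form: x = 2 - ln(x)
x₀ = 1.31

x_1 = g(1.310000) = 1.729973
x_2 = g(1.729973) = 1.451894
x_3 = g(1.451894) = 1.627131
x_4 = g(1.627131) = 1.513182
x_5 = g(1.513182) = 1.585785
x_6 = g(1.585785) = 1.538920
x_7 = g(1.538920) = 1.568919
x_8 = g(1.568919) = 1.549613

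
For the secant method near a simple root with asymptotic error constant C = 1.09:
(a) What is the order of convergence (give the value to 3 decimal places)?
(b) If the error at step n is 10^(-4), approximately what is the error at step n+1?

(a) Secant method has superlinear convergence with order φ = (1+√5)/2 ≈ 1.618.
    This means |e_{n+1}| ≈ C|e_n|^1.618.

(b) With |e_n| = 10^(-4) and C = 1.09:
    |e_{n+1}| ≈ 1.09 × (10^(-4))^1.618 = 1.09 × 10^(-6.47)

(a) ≈ 1.618 (golden ratio); (b) |e_{n+1}| ≈ 3.675e-07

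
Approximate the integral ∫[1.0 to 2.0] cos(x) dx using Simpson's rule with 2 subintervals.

f(x) = cos(x)
a = 1.0, b = 2.0, n = 2
h = (b - a)/n = 0.500000

Simpson's rule: (h/3)[f(x₀) + 4f(x₁) + 2f(x₂) + ... + f(xₙ)]

x_0 = 1.0000, f(x_0) = 0.540302, coefficient = 1
x_1 = 1.5000, f(x_1) = 0.070737, coefficient = 4
x_2 = 2.0000, f(x_2) = -0.416147, coefficient = 1

I ≈ (0.500000/3) × 0.407104 = 0.067851
Exact value: 0.067826
Error: 0.000024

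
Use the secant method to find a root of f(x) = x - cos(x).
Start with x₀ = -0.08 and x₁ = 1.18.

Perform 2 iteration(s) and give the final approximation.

f(x) = x - cos(x)
x₀ = -0.08, x₁ = 1.18

Secant formula: x_{n+1} = x_n - f(x_n)(x_n - x_{n-1})/(f(x_n) - f(x_{n-1}))

Iteration 1:
  f(-0.080000) = -1.076802
  f(1.180000) = 0.799075
  x_2 = 1.180000 - 0.799075×(1.180000 - (-0.080000))/(0.799075 - (-1.076802))
       = 0.643272
Iteration 2:
  f(1.180000) = 0.799075
  f(0.643272) = -0.156865
  x_3 = 0.643272 - (-0.156865)×(0.643272 - 1.180000)/(-0.156865 - 0.799075)
       = 0.731347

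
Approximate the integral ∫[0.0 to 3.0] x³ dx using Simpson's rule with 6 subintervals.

f(x) = x³
a = 0.0, b = 3.0, n = 6
h = (b - a)/n = 0.500000

Simpson's rule: (h/3)[f(x₀) + 4f(x₁) + 2f(x₂) + ... + f(xₙ)]

x_0 = 0.0000, f(x_0) = 0.000000, coefficient = 1
x_1 = 0.5000, f(x_1) = 0.125000, coefficient = 4
x_2 = 1.0000, f(x_2) = 1.000000, coefficient = 2
x_3 = 1.5000, f(x_3) = 3.375000, coefficient = 4
x_4 = 2.0000, f(x_4) = 8.000000, coefficient = 2
x_5 = 2.5000, f(x_5) = 15.625000, coefficient = 4
x_6 = 3.0000, f(x_6) = 27.000000, coefficient = 1

I ≈ (0.500000/3) × 121.500000 = 20.250000
Exact value: 20.250000
Error: 0.000000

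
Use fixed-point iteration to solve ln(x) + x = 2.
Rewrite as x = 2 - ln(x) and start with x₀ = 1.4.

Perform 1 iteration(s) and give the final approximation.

Equation: ln(x) + x = 2
Fixed-point form: x = 2 - ln(x)
x₀ = 1.4

x_1 = g(1.400000) = 1.663528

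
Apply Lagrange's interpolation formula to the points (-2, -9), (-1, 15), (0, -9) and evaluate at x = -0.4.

Lagrange interpolation formula:
P(x) = Σ yᵢ × Lᵢ(x)
where Lᵢ(x) = Π_{j≠i} (x - xⱼ)/(xᵢ - xⱼ)

L_0(-0.4) = (-0.4 - (-1))/(-2 - (-1)) × (-0.4 - 0)/(-2 - 0) = -0.120000
L_1(-0.4) = (-0.4 - (-2))/(-1 - (-2)) × (-0.4 - 0)/(-1 - 0) = 0.640000
L_2(-0.4) = (-0.4 - (-2))/(0 - (-2)) × (-0.4 - (-1))/(0 - (-1)) = 0.480000

P(-0.4) = (-9)×L_0(-0.4) + 15×L_1(-0.4) + (-9)×L_2(-0.4)
P(-0.4) = 6.360000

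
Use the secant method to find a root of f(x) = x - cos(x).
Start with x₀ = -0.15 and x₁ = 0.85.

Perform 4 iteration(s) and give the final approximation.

f(x) = x - cos(x)
x₀ = -0.15, x₁ = 0.85

Secant formula: x_{n+1} = x_n - f(x_n)(x_n - x_{n-1})/(f(x_n) - f(x_{n-1}))

Iteration 1:
  f(-0.150000) = -1.138771
  f(0.850000) = 0.190017
  x_2 = 0.850000 - 0.190017×(0.850000 - (-0.150000))/(0.190017 - (-1.138771))
       = 0.707000
Iteration 2:
  f(0.850000) = 0.190017
  f(0.707000) = -0.053314
  x_3 = 0.707000 - (-0.053314)×(0.707000 - 0.850000)/(-0.053314 - 0.190017)
       = 0.738331
Iteration 3:
  f(0.707000) = -0.053314
  f(0.738331) = -0.001261
  x_4 = 0.738331 - (-0.001261)×(0.738331 - 0.707000)/(-0.001261 - (-0.053314))
       = 0.739091
Iteration 4:
  f(0.738331) = -0.001261
  f(0.739091) = 0.000009
  x_5 = 0.739091 - 0.000009×(0.739091 - 0.738331)/(0.000009 - (-0.001261))
       = 0.739085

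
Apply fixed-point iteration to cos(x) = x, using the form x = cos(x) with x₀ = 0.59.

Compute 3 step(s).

Equation: cos(x) = x
Fixed-point form: x = cos(x)
x₀ = 0.59

x_1 = g(0.590000) = 0.830941
x_2 = g(0.830941) = 0.674181
x_3 = g(0.674181) = 0.781218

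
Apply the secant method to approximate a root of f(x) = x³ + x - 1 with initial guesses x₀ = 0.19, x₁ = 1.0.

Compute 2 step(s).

f(x) = x³ + x - 1
x₀ = 0.19, x₁ = 1.0

Secant formula: x_{n+1} = x_n - f(x_n)(x_n - x_{n-1})/(f(x_n) - f(x_{n-1}))

Iteration 1:
  f(0.190000) = -0.803141
  f(1.000000) = 1.000000
  x_2 = 1.000000 - 1.000000×(1.000000 - 0.190000)/(1.000000 - (-0.803141))
       = 0.550784
Iteration 2:
  f(1.000000) = 1.000000
  f(0.550784) = -0.282129
  x_3 = 0.550784 - (-0.282129)×(0.550784 - 1.000000)/(-0.282129 - 1.000000)
       = 0.649633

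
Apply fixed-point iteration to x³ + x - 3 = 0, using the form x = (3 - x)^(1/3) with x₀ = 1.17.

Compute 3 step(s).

Equation: x³ + x - 3 = 0
Fixed-point form: x = (3 - x)^(1/3)
x₀ = 1.17

x_1 = g(1.170000) = 1.223161
x_2 = g(1.223161) = 1.211200
x_3 = g(1.211200) = 1.213912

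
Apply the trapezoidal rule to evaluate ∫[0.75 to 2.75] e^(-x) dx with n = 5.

f(x) = e^(-x)
a = 0.75, b = 2.75, n = 5
h = (b - a)/n = 0.400000

Trapezoidal rule: (h/2)[f(x₀) + 2f(x₁) + 2f(x₂) + ... + f(xₙ)]

x_0 = 0.7500, f(x_0) = 0.472367, coefficient = 1
x_1 = 1.1500, f(x_1) = 0.316637, coefficient = 2
x_2 = 1.5500, f(x_2) = 0.212248, coefficient = 2
x_3 = 1.9500, f(x_3) = 0.142274, coefficient = 2
x_4 = 2.3500, f(x_4) = 0.095369, coefficient = 2
x_5 = 2.7500, f(x_5) = 0.063928, coefficient = 1

I ≈ (0.400000/2) × 2.069350 = 0.413870
Exact value: 0.408439
Error: 0.005431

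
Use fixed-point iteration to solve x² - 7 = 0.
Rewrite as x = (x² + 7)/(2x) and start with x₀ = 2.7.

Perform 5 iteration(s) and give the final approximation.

Equation: x² - 7 = 0
Fixed-point form: x = (x² + 7)/(2x)
x₀ = 2.7

x_1 = g(2.700000) = 2.646296
x_2 = g(2.646296) = 2.645751
x_3 = g(2.645751) = 2.645751
x_4 = g(2.645751) = 2.645751
x_5 = g(2.645751) = 2.645751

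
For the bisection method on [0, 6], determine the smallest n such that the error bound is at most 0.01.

We need (b-a)/2^n ≤ 0.01
(6 - 0)/2^n ≤ 0.01
6/2^n ≤ 0.01
2^n ≥ 600
n ≥ log₂(600) = 9.23
n ≥ 10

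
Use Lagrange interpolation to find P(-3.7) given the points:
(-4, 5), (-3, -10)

Lagrange interpolation formula:
P(x) = Σ yᵢ × Lᵢ(x)
where Lᵢ(x) = Π_{j≠i} (x - xⱼ)/(xᵢ - xⱼ)

L_0(-3.7) = (-3.7 - (-3))/(-4 - (-3)) = 0.700000
L_1(-3.7) = (-3.7 - (-4))/(-3 - (-4)) = 0.300000

P(-3.7) = 5×L_0(-3.7) + (-10)×L_1(-3.7)
P(-3.7) = 0.500000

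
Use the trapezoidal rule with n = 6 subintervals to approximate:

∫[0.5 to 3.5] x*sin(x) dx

f(x) = x*sin(x)
a = 0.5, b = 3.5, n = 6
h = (b - a)/n = 0.500000

Trapezoidal rule: (h/2)[f(x₀) + 2f(x₁) + 2f(x₂) + ... + f(xₙ)]

x_0 = 0.5000, f(x_0) = 0.239713, coefficient = 1
x_1 = 1.0000, f(x_1) = 0.841471, coefficient = 2
x_2 = 1.5000, f(x_2) = 1.496242, coefficient = 2
x_3 = 2.0000, f(x_3) = 1.818595, coefficient = 2
x_4 = 2.5000, f(x_4) = 1.496180, coefficient = 2
x_5 = 3.0000, f(x_5) = 0.423360, coefficient = 2
x_6 = 3.5000, f(x_6) = -1.227741, coefficient = 1

I ≈ (0.500000/2) × 11.163669 = 2.790917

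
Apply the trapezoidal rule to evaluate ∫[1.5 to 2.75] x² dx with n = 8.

f(x) = x²
a = 1.5, b = 2.75, n = 8
h = (b - a)/n = 0.156250

Trapezoidal rule: (h/2)[f(x₀) + 2f(x₁) + 2f(x₂) + ... + f(xₙ)]

x_0 = 1.5000, f(x_0) = 2.250000, coefficient = 1
x_1 = 1.6562, f(x_1) = 2.743164, coefficient = 2
x_2 = 1.8125, f(x_2) = 3.285156, coefficient = 2
x_3 = 1.9688, f(x_3) = 3.875977, coefficient = 2
x_4 = 2.1250, f(x_4) = 4.515625, coefficient = 2
x_5 = 2.2812, f(x_5) = 5.204102, coefficient = 2
x_6 = 2.4375, f(x_6) = 5.941406, coefficient = 2
x_7 = 2.5938, f(x_7) = 6.727539, coefficient = 2
x_8 = 2.7500, f(x_8) = 7.562500, coefficient = 1

I ≈ (0.156250/2) × 74.398438 = 5.812378
Exact value: 5.807292
Error: 0.005086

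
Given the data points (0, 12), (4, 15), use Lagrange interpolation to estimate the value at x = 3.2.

Lagrange interpolation formula:
P(x) = Σ yᵢ × Lᵢ(x)
where Lᵢ(x) = Π_{j≠i} (x - xⱼ)/(xᵢ - xⱼ)

L_0(3.2) = (3.2 - 4)/(0 - 4) = 0.200000
L_1(3.2) = (3.2 - 0)/(4 - 0) = 0.800000

P(3.2) = 12×L_0(3.2) + 15×L_1(3.2)
P(3.2) = 14.400000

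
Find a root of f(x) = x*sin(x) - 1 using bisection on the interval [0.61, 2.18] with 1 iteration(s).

f(x) = x*sin(x) - 1
Initial interval: [0.61, 2.18]

Iteration 1:
  c_1 = (0.610000 + 2.180000)/2 = 1.395000
  f(c_1) = f(1.395000) = 0.373500
  f(a) × f(c) < 0, new interval: [0.610000, 1.395000]

After 1 iteration(s), the approximation is c_1 = 1.395000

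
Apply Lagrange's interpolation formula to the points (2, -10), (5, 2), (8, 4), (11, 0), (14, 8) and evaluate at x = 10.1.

Lagrange interpolation formula:
P(x) = Σ yᵢ × Lᵢ(x)
where Lᵢ(x) = Π_{j≠i} (x - xⱼ)/(xᵢ - xⱼ)

L_0(10.1) = (10.1 - 5)/(2 - 5) × (10.1 - 8)/(2 - 8) × (10.1 - 11)/(2 - 11) × (10.1 - 14)/(2 - 14) = 0.019338
L_1(10.1) = (10.1 - 2)/(5 - 2) × (10.1 - 8)/(5 - 8) × (10.1 - 11)/(5 - 11) × (10.1 - 14)/(5 - 14) = -0.122850
L_2(10.1) = (10.1 - 2)/(8 - 2) × (10.1 - 5)/(8 - 5) × (10.1 - 11)/(8 - 11) × (10.1 - 14)/(8 - 14) = 0.447525
L_3(10.1) = (10.1 - 2)/(11 - 2) × (10.1 - 5)/(11 - 5) × (10.1 - 8)/(11 - 8) × (10.1 - 14)/(11 - 14) = 0.696150
L_4(10.1) = (10.1 - 2)/(14 - 2) × (10.1 - 5)/(14 - 5) × (10.1 - 8)/(14 - 8) × (10.1 - 11)/(14 - 11) = -0.040163

P(10.1) = (-10)×L_0(10.1) + 2×L_1(10.1) + 4×L_2(10.1) + 0×L_3(10.1) + 8×L_4(10.1)
P(10.1) = 1.029725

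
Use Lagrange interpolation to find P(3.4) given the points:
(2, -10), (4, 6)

Lagrange interpolation formula:
P(x) = Σ yᵢ × Lᵢ(x)
where Lᵢ(x) = Π_{j≠i} (x - xⱼ)/(xᵢ - xⱼ)

L_0(3.4) = (3.4 - 4)/(2 - 4) = 0.300000
L_1(3.4) = (3.4 - 2)/(4 - 2) = 0.700000

P(3.4) = (-10)×L_0(3.4) + 6×L_1(3.4)
P(3.4) = 1.200000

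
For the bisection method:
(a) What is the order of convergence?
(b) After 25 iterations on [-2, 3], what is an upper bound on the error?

(a) Bisection has linear (order 1) convergence; the error is halved each step.

(b) Error bound = (b-a)/2^n = (3 - (-2))/2^{25}
    = 5/2^{25}

(a) 1 (linear); (b) error ≤ 1.49e-07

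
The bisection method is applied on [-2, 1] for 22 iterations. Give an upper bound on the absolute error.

Bisection error bound: |error| ≤ (b-a)/2^n
|error| ≤ (1 - (-2))/2^22 = 3/2^22
|error| ≤ 0.0000007153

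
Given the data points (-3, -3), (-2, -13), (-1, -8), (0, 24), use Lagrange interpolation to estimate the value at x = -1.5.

Lagrange interpolation formula:
P(x) = Σ yᵢ × Lᵢ(x)
where Lᵢ(x) = Π_{j≠i} (x - xⱼ)/(xᵢ - xⱼ)

L_0(-1.5) = (-1.5 - (-2))/(-3 - (-2)) × (-1.5 - (-1))/(-3 - (-1)) × (-1.5 - 0)/(-3 - 0) = -0.062500
L_1(-1.5) = (-1.5 - (-3))/(-2 - (-3)) × (-1.5 - (-1))/(-2 - (-1)) × (-1.5 - 0)/(-2 - 0) = 0.562500
L_2(-1.5) = (-1.5 - (-3))/(-1 - (-3)) × (-1.5 - (-2))/(-1 - (-2)) × (-1.5 - 0)/(-1 - 0) = 0.562500
L_3(-1.5) = (-1.5 - (-3))/(0 - (-3)) × (-1.5 - (-2))/(0 - (-2)) × (-1.5 - (-1))/(0 - (-1)) = -0.062500

P(-1.5) = (-3)×L_0(-1.5) + (-13)×L_1(-1.5) + (-8)×L_2(-1.5) + 24×L_3(-1.5)
P(-1.5) = -13.125000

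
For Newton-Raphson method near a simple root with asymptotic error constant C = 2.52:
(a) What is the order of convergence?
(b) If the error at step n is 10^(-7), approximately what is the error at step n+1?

(a) Newton-Raphson has quadratic (order 2) convergence near simple roots.
    This means |e_{n+1}| ≈ C|e_n|².

(b) With |e_n| = 10^(-7) and C = 2.52:
    |e_{n+1}| ≈ 2.52 × (10^(-7))² = 2.52 × 10^(-14)

(a) 2 (quadratic); (b) |e_{n+1}| ≈ 2.520e-14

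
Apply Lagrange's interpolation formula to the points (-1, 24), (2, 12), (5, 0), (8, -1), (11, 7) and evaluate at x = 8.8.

Lagrange interpolation formula:
P(x) = Σ yᵢ × Lᵢ(x)
where Lᵢ(x) = Π_{j≠i} (x - xⱼ)/(xᵢ - xⱼ)

L_0(8.8) = (8.8 - 2)/(-1 - 2) × (8.8 - 5)/(-1 - 5) × (8.8 - 8)/(-1 - 8) × (8.8 - 11)/(-1 - 11) = -0.023394
L_1(8.8) = (8.8 - (-1))/(2 - (-1)) × (8.8 - 5)/(2 - 5) × (8.8 - 8)/(2 - 8) × (8.8 - 11)/(2 - 11) = 0.134861
L_2(8.8) = (8.8 - (-1))/(5 - (-1)) × (8.8 - 2)/(5 - 2) × (8.8 - 8)/(5 - 8) × (8.8 - 11)/(5 - 11) = -0.361995
L_3(8.8) = (8.8 - (-1))/(8 - (-1)) × (8.8 - 2)/(8 - 2) × (8.8 - 5)/(8 - 5) × (8.8 - 11)/(8 - 11) = 1.146318
L_4(8.8) = (8.8 - (-1))/(11 - (-1)) × (8.8 - 2)/(11 - 2) × (8.8 - 5)/(11 - 5) × (8.8 - 8)/(11 - 8) = 0.104211

P(8.8) = 24×L_0(8.8) + 12×L_1(8.8) + 0×L_2(8.8) + (-1)×L_3(8.8) + 7×L_4(8.8)
P(8.8) = 0.640026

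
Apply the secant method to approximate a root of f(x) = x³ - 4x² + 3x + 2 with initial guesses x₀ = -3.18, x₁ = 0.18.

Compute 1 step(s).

f(x) = x³ - 4x² + 3x + 2
x₀ = -3.18, x₁ = 0.18

Secant formula: x_{n+1} = x_n - f(x_n)(x_n - x_{n-1})/(f(x_n) - f(x_{n-1}))

Iteration 1:
  f(-3.180000) = -80.147032
  f(0.180000) = 2.416232
  x_2 = 0.180000 - 2.416232×(0.180000 - (-3.180000))/(2.416232 - (-80.147032))
       = 0.081669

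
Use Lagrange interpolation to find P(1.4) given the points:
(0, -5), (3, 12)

Lagrange interpolation formula:
P(x) = Σ yᵢ × Lᵢ(x)
where Lᵢ(x) = Π_{j≠i} (x - xⱼ)/(xᵢ - xⱼ)

L_0(1.4) = (1.4 - 3)/(0 - 3) = 0.533333
L_1(1.4) = (1.4 - 0)/(3 - 0) = 0.466667

P(1.4) = (-5)×L_0(1.4) + 12×L_1(1.4)
P(1.4) = 2.933333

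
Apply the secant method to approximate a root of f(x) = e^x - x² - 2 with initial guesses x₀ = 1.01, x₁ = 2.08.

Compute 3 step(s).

f(x) = e^x - x² - 2
x₀ = 1.01, x₁ = 2.08

Secant formula: x_{n+1} = x_n - f(x_n)(x_n - x_{n-1})/(f(x_n) - f(x_{n-1}))

Iteration 1:
  f(1.010000) = -0.274499
  f(2.080000) = 1.678069
  x_2 = 2.080000 - 1.678069×(2.080000 - 1.010000)/(1.678069 - (-0.274499))
       = 1.160424
Iteration 2:
  f(2.080000) = 1.678069
  f(1.160424) = -0.155297
  x_3 = 1.160424 - (-0.155297)×(1.160424 - 2.080000)/(-0.155297 - 1.678069)
       = 1.238318
Iteration 3:
  f(1.160424) = -0.155297
  f(1.238318) = -0.083625
  x_4 = 1.238318 - (-0.083625)×(1.238318 - 1.160424)/(-0.083625 - (-0.155297))
       = 1.329203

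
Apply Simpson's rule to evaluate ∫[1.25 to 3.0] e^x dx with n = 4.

f(x) = e^x
a = 1.25, b = 3.0, n = 4
h = (b - a)/n = 0.437500

Simpson's rule: (h/3)[f(x₀) + 4f(x₁) + 2f(x₂) + ... + f(xₙ)]

x_0 = 1.2500, f(x_0) = 3.490343, coefficient = 1
x_1 = 1.6875, f(x_1) = 5.405949, coefficient = 4
x_2 = 2.1250, f(x_2) = 8.372897, coefficient = 2
x_3 = 2.5625, f(x_3) = 12.968197, coefficient = 4
x_4 = 3.0000, f(x_4) = 20.085537, coefficient = 1

I ≈ (0.437500/3) × 113.818260 = 16.598496
Exact value: 16.595194
Error: 0.003302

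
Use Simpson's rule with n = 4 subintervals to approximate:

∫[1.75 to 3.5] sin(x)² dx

f(x) = sin(x)²
a = 1.75, b = 3.5, n = 4
h = (b - a)/n = 0.437500

Simpson's rule: (h/3)[f(x₀) + 4f(x₁) + 2f(x₂) + ... + f(xₙ)]

x_0 = 1.7500, f(x_0) = 0.968228, coefficient = 1
x_1 = 2.1875, f(x_1) = 0.665512, coefficient = 4
x_2 = 2.6250, f(x_2) = 0.243957, coefficient = 2
x_3 = 3.0625, f(x_3) = 0.006243, coefficient = 4
x_4 = 3.5000, f(x_4) = 0.123049, coefficient = 1

I ≈ (0.437500/3) × 4.266211 = 0.622156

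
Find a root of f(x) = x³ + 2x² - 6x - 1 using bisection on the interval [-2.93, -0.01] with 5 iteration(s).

f(x) = x³ + 2x² - 6x - 1
Initial interval: [-2.93, -0.01]

Iteration 1:
  c_1 = (-2.930000 + (-0.010000))/2 = -1.470000
  f(c_1) = f(-1.470000) = 8.965277
  f(a) × f(c) ≥ 0, new interval: [-1.470000, -0.010000]
Iteration 2:
  c_2 = (-1.470000 + (-0.010000))/2 = -0.740000
  f(c_2) = f(-0.740000) = 4.129976
  f(a) × f(c) ≥ 0, new interval: [-0.740000, -0.010000]
Iteration 3:
  c_3 = (-0.740000 + (-0.010000))/2 = -0.375000
  f(c_3) = f(-0.375000) = 1.478516
  f(a) × f(c) ≥ 0, new interval: [-0.375000, -0.010000]
Iteration 4:
  c_4 = (-0.375000 + (-0.010000))/2 = -0.192500
  f(c_4) = f(-0.192500) = 0.221979
  f(a) × f(c) ≥ 0, new interval: [-0.192500, -0.010000]
Iteration 5:
  c_5 = (-0.192500 + (-0.010000))/2 = -0.101250
  f(c_5) = f(-0.101250) = -0.373035
  f(a) × f(c) < 0, new interval: [-0.192500, -0.101250]

After 5 iteration(s), the approximation is c_5 = -0.101250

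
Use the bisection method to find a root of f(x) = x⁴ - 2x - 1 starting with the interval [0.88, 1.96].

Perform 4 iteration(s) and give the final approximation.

f(x) = x⁴ - 2x - 1
Initial interval: [0.88, 1.96]

Iteration 1:
  c_1 = (0.880000 + 1.960000)/2 = 1.420000
  f(c_1) = f(1.420000) = 0.225869
  f(a) × f(c) < 0, new interval: [0.880000, 1.420000]
Iteration 2:
  c_2 = (0.880000 + 1.420000)/2 = 1.150000
  f(c_2) = f(1.150000) = -1.550994
  f(a) × f(c) ≥ 0, new interval: [1.150000, 1.420000]
Iteration 3:
  c_3 = (1.150000 + 1.420000)/2 = 1.285000
  f(c_3) = f(1.285000) = -0.843456
  f(a) × f(c) ≥ 0, new interval: [1.285000, 1.420000]
Iteration 4:
  c_4 = (1.285000 + 1.420000)/2 = 1.352500
  f(c_4) = f(1.352500) = -0.358822
  f(a) × f(c) ≥ 0, new interval: [1.352500, 1.420000]

After 4 iteration(s), the approximation is c_4 = 1.352500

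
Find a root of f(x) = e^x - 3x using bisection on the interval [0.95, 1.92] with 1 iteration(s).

f(x) = e^x - 3x
Initial interval: [0.95, 1.92]

Iteration 1:
  c_1 = (0.950000 + 1.920000)/2 = 1.435000
  f(c_1) = f(1.435000) = -0.105355
  f(a) × f(c) ≥ 0, new interval: [1.435000, 1.920000]

After 1 iteration(s), the approximation is c_1 = 1.435000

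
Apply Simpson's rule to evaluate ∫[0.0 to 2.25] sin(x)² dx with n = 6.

f(x) = sin(x)²
a = 0.0, b = 2.25, n = 6
h = (b - a)/n = 0.375000

Simpson's rule: (h/3)[f(x₀) + 4f(x₁) + 2f(x₂) + ... + f(xₙ)]

x_0 = 0.0000, f(x_0) = 0.000000, coefficient = 1
x_1 = 0.3750, f(x_1) = 0.134156, coefficient = 4
x_2 = 0.7500, f(x_2) = 0.464631, coefficient = 2
x_3 = 1.1250, f(x_3) = 0.814087, coefficient = 4
x_4 = 1.5000, f(x_4) = 0.994996, coefficient = 2
x_5 = 1.8750, f(x_5) = 0.910280, coefficient = 4
x_6 = 2.2500, f(x_6) = 0.605398, coefficient = 1

I ≈ (0.375000/3) × 10.958741 = 1.369843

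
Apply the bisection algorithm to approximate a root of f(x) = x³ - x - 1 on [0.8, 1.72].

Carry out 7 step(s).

f(x) = x³ - x - 1
Initial interval: [0.8, 1.72]

Iteration 1:
  c_1 = (0.800000 + 1.720000)/2 = 1.260000
  f(c_1) = f(1.260000) = -0.259624
  f(a) × f(c) ≥ 0, new interval: [1.260000, 1.720000]
Iteration 2:
  c_2 = (1.260000 + 1.720000)/2 = 1.490000
  f(c_2) = f(1.490000) = 0.817949
  f(a) × f(c) < 0, new interval: [1.260000, 1.490000]
Iteration 3:
  c_3 = (1.260000 + 1.490000)/2 = 1.375000
  f(c_3) = f(1.375000) = 0.224609
  f(a) × f(c) < 0, new interval: [1.260000, 1.375000]
Iteration 4:
  c_4 = (1.260000 + 1.375000)/2 = 1.317500
  f(c_4) = f(1.317500) = -0.030575
  f(a) × f(c) ≥ 0, new interval: [1.317500, 1.375000]
Iteration 5:
  c_5 = (1.317500 + 1.375000)/2 = 1.346250
  f(c_5) = f(1.346250) = 0.093679
  f(a) × f(c) < 0, new interval: [1.317500, 1.346250]
Iteration 6:
  c_6 = (1.317500 + 1.346250)/2 = 1.331875
  f(c_6) = f(1.331875) = 0.030726
  f(a) × f(c) < 0, new interval: [1.317500, 1.331875]
Iteration 7:
  c_7 = (1.317500 + 1.331875)/2 = 1.324688
  f(c_7) = f(1.324688) = -0.000130
  f(a) × f(c) ≥ 0, new interval: [1.324688, 1.331875]

After 7 iteration(s), the approximation is c_7 = 1.324688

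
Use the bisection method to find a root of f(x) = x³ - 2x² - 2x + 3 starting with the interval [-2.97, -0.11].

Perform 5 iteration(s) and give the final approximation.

f(x) = x³ - 2x² - 2x + 3
Initial interval: [-2.97, -0.11]

Iteration 1:
  c_1 = (-2.970000 + (-0.110000))/2 = -1.540000
  f(c_1) = f(-1.540000) = -2.315464
  f(a) × f(c) ≥ 0, new interval: [-1.540000, -0.110000]
Iteration 2:
  c_2 = (-1.540000 + (-0.110000))/2 = -0.825000
  f(c_2) = f(-0.825000) = 2.727234
  f(a) × f(c) < 0, new interval: [-1.540000, -0.825000]
Iteration 3:
  c_3 = (-1.540000 + (-0.825000))/2 = -1.182500
  f(c_3) = f(-1.182500) = 0.914890
  f(a) × f(c) < 0, new interval: [-1.540000, -1.182500]
Iteration 4:
  c_4 = (-1.540000 + (-1.182500))/2 = -1.361250
  f(c_4) = f(-1.361250) = -0.505902
  f(a) × f(c) ≥ 0, new interval: [-1.361250, -1.182500]
Iteration 5:
  c_5 = (-1.361250 + (-1.182500))/2 = -1.271875
  f(c_5) = f(-1.271875) = 0.250949
  f(a) × f(c) < 0, new interval: [-1.361250, -1.271875]

After 5 iteration(s), the approximation is c_5 = -1.271875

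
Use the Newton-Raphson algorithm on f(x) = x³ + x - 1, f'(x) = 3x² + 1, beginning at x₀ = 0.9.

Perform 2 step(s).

f(x) = x³ + x - 1
f'(x) = 3x² + 1
x₀ = 0.9

Newton-Raphson formula: x_{n+1} = x_n - f(x_n)/f'(x_n)

Iteration 1:
  f(0.900000) = 0.629000
  f'(0.900000) = 3.430000
  x_1 = 0.900000 - 0.629000/3.430000 = 0.716618
Iteration 2:
  f(0.716618) = 0.084631
  f'(0.716618) = 2.540624
  x_2 = 0.716618 - 0.084631/2.540624 = 0.683307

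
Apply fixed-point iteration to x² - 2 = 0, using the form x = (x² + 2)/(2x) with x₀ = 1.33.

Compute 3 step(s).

Equation: x² - 2 = 0
Fixed-point form: x = (x² + 2)/(2x)
x₀ = 1.33

x_1 = g(1.330000) = 1.416880
x_2 = g(1.416880) = 1.414216
x_3 = g(1.414216) = 1.414214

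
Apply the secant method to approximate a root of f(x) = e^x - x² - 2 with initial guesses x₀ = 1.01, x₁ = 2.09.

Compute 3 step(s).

f(x) = e^x - x² - 2
x₀ = 1.01, x₁ = 2.09

Secant formula: x_{n+1} = x_n - f(x_n)(x_n - x_{n-1})/(f(x_n) - f(x_{n-1}))

Iteration 1:
  f(1.010000) = -0.274499
  f(2.090000) = 1.716815
  x_2 = 2.090000 - 1.716815×(2.090000 - 1.010000)/(1.716815 - (-0.274499))
       = 1.158876
Iteration 2:
  f(2.090000) = 1.716815
  f(1.158876) = -0.156644
  x_3 = 1.158876 - (-0.156644)×(1.158876 - 2.090000)/(-0.156644 - 1.716815)
       = 1.236729
Iteration 3:
  f(1.158876) = -0.156644
  f(1.236729) = -0.085170
  x_4 = 1.236729 - (-0.085170)×(1.236729 - 1.158876)/(-0.085170 - (-0.156644))
       = 1.329501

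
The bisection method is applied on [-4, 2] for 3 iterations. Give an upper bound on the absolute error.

Bisection error bound: |error| ≤ (b-a)/2^n
|error| ≤ (2 - (-4))/2^3 = 6/2^3
|error| ≤ 0.7500000000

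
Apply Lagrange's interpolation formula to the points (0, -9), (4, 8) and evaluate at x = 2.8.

Lagrange interpolation formula:
P(x) = Σ yᵢ × Lᵢ(x)
where Lᵢ(x) = Π_{j≠i} (x - xⱼ)/(xᵢ - xⱼ)

L_0(2.8) = (2.8 - 4)/(0 - 4) = 0.300000
L_1(2.8) = (2.8 - 0)/(4 - 0) = 0.700000

P(2.8) = (-9)×L_0(2.8) + 8×L_1(2.8)
P(2.8) = 2.900000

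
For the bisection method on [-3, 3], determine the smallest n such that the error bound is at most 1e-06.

We need (b-a)/2^n ≤ 1e-06
(3 - (-3))/2^n ≤ 1e-06
6/2^n ≤ 1e-06
2^n ≥ 6000000
n ≥ log₂(6000000) = 22.52
n ≥ 23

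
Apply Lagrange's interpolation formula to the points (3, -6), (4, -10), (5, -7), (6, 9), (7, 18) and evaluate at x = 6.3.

Lagrange interpolation formula:
P(x) = Σ yᵢ × Lᵢ(x)
where Lᵢ(x) = Π_{j≠i} (x - xⱼ)/(xᵢ - xⱼ)

L_0(6.3) = (6.3 - 4)/(3 - 4) × (6.3 - 5)/(3 - 5) × (6.3 - 6)/(3 - 6) × (6.3 - 7)/(3 - 7) = -0.026162
L_1(6.3) = (6.3 - 3)/(4 - 3) × (6.3 - 5)/(4 - 5) × (6.3 - 6)/(4 - 6) × (6.3 - 7)/(4 - 7) = 0.150150
L_2(6.3) = (6.3 - 3)/(5 - 3) × (6.3 - 4)/(5 - 4) × (6.3 - 6)/(5 - 6) × (6.3 - 7)/(5 - 7) = -0.398475
L_3(6.3) = (6.3 - 3)/(6 - 3) × (6.3 - 4)/(6 - 4) × (6.3 - 5)/(6 - 5) × (6.3 - 7)/(6 - 7) = 1.151150
L_4(6.3) = (6.3 - 3)/(7 - 3) × (6.3 - 4)/(7 - 4) × (6.3 - 5)/(7 - 5) × (6.3 - 6)/(7 - 6) = 0.123337

P(6.3) = (-6)×L_0(6.3) + (-10)×L_1(6.3) + (-7)×L_2(6.3) + 9×L_3(6.3) + 18×L_4(6.3)
P(6.3) = 14.025225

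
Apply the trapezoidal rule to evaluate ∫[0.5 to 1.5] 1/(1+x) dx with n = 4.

f(x) = 1/(1+x)
a = 0.5, b = 1.5, n = 4
h = (b - a)/n = 0.250000

Trapezoidal rule: (h/2)[f(x₀) + 2f(x₁) + 2f(x₂) + ... + f(xₙ)]

x_0 = 0.5000, f(x_0) = 0.666667, coefficient = 1
x_1 = 0.7500, f(x_1) = 0.571429, coefficient = 2
x_2 = 1.0000, f(x_2) = 0.500000, coefficient = 2
x_3 = 1.2500, f(x_3) = 0.444444, coefficient = 2
x_4 = 1.5000, f(x_4) = 0.400000, coefficient = 1

I ≈ (0.250000/2) × 4.098413 = 0.512302
Exact value: 0.510826
Error: 0.001476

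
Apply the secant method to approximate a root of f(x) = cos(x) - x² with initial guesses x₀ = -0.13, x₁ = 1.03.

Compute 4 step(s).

f(x) = cos(x) - x²
x₀ = -0.13, x₁ = 1.03

Secant formula: x_{n+1} = x_n - f(x_n)(x_n - x_{n-1})/(f(x_n) - f(x_{n-1}))

Iteration 1:
  f(-0.130000) = 0.974662
  f(1.030000) = -0.546081
  x_2 = 1.030000 - (-0.546081)×(1.030000 - (-0.130000))/(-0.546081 - 0.974662)
       = 0.613457
Iteration 2:
  f(1.030000) = -0.546081
  f(0.613457) = 0.441332
  x_3 = 0.613457 - 0.441332×(0.613457 - 1.030000)/(0.441332 - (-0.546081))
       = 0.799634
Iteration 3:
  f(0.613457) = 0.441332
  f(0.799634) = 0.057554
  x_4 = 0.799634 - 0.057554×(0.799634 - 0.613457)/(0.057554 - 0.441332)
       = 0.827555
Iteration 4:
  f(0.799634) = 0.057554
  f(0.827555) = -0.008168
  x_5 = 0.827555 - (-0.008168)×(0.827555 - 0.799634)/(-0.008168 - 0.057554)
       = 0.824085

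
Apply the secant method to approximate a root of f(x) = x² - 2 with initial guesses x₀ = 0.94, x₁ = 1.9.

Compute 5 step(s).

f(x) = x² - 2
x₀ = 0.94, x₁ = 1.9

Secant formula: x_{n+1} = x_n - f(x_n)(x_n - x_{n-1})/(f(x_n) - f(x_{n-1}))

Iteration 1:
  f(0.940000) = -1.116400
  f(1.900000) = 1.610000
  x_2 = 1.900000 - 1.610000×(1.900000 - 0.940000)/(1.610000 - (-1.116400))
       = 1.333099
Iteration 2:
  f(1.900000) = 1.610000
  f(1.333099) = -0.222848
  x_3 = 1.333099 - (-0.222848)×(1.333099 - 1.900000)/(-0.222848 - 1.610000)
       = 1.402026
Iteration 3:
  f(1.333099) = -0.222848
  f(1.402026) = -0.034324
  x_4 = 1.402026 - (-0.034324)×(1.402026 - 1.333099)/(-0.034324 - (-0.222848))
       = 1.414575
Iteration 4:
  f(1.402026) = -0.034324
  f(1.414575) = 0.001022
  x_5 = 1.414575 - 0.001022×(1.414575 - 1.402026)/(0.001022 - (-0.034324))
       = 1.414212
Iteration 5:
  f(1.414575) = 0.001022
  f(1.414212) = -0.000004
  x_6 = 1.414212 - (-0.000004)×(1.414212 - 1.414575)/(-0.000004 - 0.001022)
       = 1.414214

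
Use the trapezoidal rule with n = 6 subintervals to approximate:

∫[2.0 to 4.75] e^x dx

f(x) = e^x
a = 2.0, b = 4.75, n = 6
h = (b - a)/n = 0.458333

Trapezoidal rule: (h/2)[f(x₀) + 2f(x₁) + 2f(x₂) + ... + f(xₙ)]

x_0 = 2.0000, f(x_0) = 7.389056, coefficient = 1
x_1 = 2.4583, f(x_1) = 11.685320, coefficient = 2
x_2 = 2.9167, f(x_2) = 18.479586, coefficient = 2
x_3 = 3.3750, f(x_3) = 29.224284, coefficient = 2
x_4 = 3.8333, f(x_4) = 46.216336, coefficient = 2
x_5 = 4.2917, f(x_5) = 73.088181, coefficient = 2
x_6 = 4.7500, f(x_6) = 115.584285, coefficient = 1

I ≈ (0.458333/2) × 480.360754 = 110.082673
Exact value: 108.195228
Error: 1.887444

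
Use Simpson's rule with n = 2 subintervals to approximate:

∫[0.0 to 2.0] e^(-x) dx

f(x) = e^(-x)
a = 0.0, b = 2.0, n = 2
h = (b - a)/n = 1.000000

Simpson's rule: (h/3)[f(x₀) + 4f(x₁) + 2f(x₂) + ... + f(xₙ)]

x_0 = 0.0000, f(x_0) = 1.000000, coefficient = 1
x_1 = 1.0000, f(x_1) = 0.367879, coefficient = 4
x_2 = 2.0000, f(x_2) = 0.135335, coefficient = 1

I ≈ (1.000000/3) × 2.606853 = 0.868951
Exact value: 0.864665
Error: 0.004286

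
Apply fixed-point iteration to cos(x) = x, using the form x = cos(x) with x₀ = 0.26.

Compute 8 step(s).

Equation: cos(x) = x
Fixed-point form: x = cos(x)
x₀ = 0.26

x_1 = g(0.260000) = 0.966390
x_2 = g(0.966390) = 0.568274
x_3 = g(0.568274) = 0.842831
x_4 = g(0.842831) = 0.665352
x_5 = g(0.665352) = 0.786700
x_6 = g(0.786700) = 0.706186
x_7 = g(0.706186) = 0.760843
x_8 = g(0.760843) = 0.724255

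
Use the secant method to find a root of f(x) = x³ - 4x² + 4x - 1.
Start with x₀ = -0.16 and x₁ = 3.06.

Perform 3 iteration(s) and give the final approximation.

f(x) = x³ - 4x² + 4x - 1
x₀ = -0.16, x₁ = 3.06

Secant formula: x_{n+1} = x_n - f(x_n)(x_n - x_{n-1})/(f(x_n) - f(x_{n-1}))

Iteration 1:
  f(-0.160000) = -1.746496
  f(3.060000) = 2.438216
  x_2 = 3.060000 - 2.438216×(3.060000 - (-0.160000))/(2.438216 - (-1.746496))
       = 1.183872
Iteration 2:
  f(3.060000) = 2.438216
  f(1.183872) = -0.211464
  x_3 = 1.183872 - (-0.211464)×(1.183872 - 3.060000)/(-0.211464 - 2.438216)
       = 1.333601
Iteration 3:
  f(1.183872) = -0.211464
  f(1.333601) = -0.407764
  x_4 = 1.333601 - (-0.407764)×(1.333601 - 1.183872)/(-0.407764 - (-0.211464))
       = 1.022576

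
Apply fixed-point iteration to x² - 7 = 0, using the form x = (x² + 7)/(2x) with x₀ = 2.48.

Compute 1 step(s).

Equation: x² - 7 = 0
Fixed-point form: x = (x² + 7)/(2x)
x₀ = 2.48

x_1 = g(2.480000) = 2.651290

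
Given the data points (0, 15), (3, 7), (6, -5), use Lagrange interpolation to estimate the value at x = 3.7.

Lagrange interpolation formula:
P(x) = Σ yᵢ × Lᵢ(x)
where Lᵢ(x) = Π_{j≠i} (x - xⱼ)/(xᵢ - xⱼ)

L_0(3.7) = (3.7 - 3)/(0 - 3) × (3.7 - 6)/(0 - 6) = -0.089444
L_1(3.7) = (3.7 - 0)/(3 - 0) × (3.7 - 6)/(3 - 6) = 0.945556
L_2(3.7) = (3.7 - 0)/(6 - 0) × (3.7 - 3)/(6 - 3) = 0.143889

P(3.7) = 15×L_0(3.7) + 7×L_1(3.7) + (-5)×L_2(3.7)
P(3.7) = 4.557778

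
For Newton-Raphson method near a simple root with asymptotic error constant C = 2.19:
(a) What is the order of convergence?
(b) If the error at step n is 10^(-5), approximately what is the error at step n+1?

(a) Newton-Raphson has quadratic (order 2) convergence near simple roots.
    This means |e_{n+1}| ≈ C|e_n|².

(b) With |e_n| = 10^(-5) and C = 2.19:
    |e_{n+1}| ≈ 2.19 × (10^(-5))² = 2.19 × 10^(-10)

(a) 2 (quadratic); (b) |e_{n+1}| ≈ 2.190e-10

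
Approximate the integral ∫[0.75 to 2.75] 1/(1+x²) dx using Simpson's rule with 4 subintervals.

f(x) = 1/(1+x²)
a = 0.75, b = 2.75, n = 4
h = (b - a)/n = 0.500000

Simpson's rule: (h/3)[f(x₀) + 4f(x₁) + 2f(x₂) + ... + f(xₙ)]

x_0 = 0.7500, f(x_0) = 0.640000, coefficient = 1
x_1 = 1.2500, f(x_1) = 0.390244, coefficient = 4
x_2 = 1.7500, f(x_2) = 0.246154, coefficient = 2
x_3 = 2.2500, f(x_3) = 0.164948, coefficient = 4
x_4 = 2.7500, f(x_4) = 0.116788, coefficient = 1

I ≈ (0.500000/3) × 3.469865 = 0.578311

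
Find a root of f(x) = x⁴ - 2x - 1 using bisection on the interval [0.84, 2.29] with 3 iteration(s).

f(x) = x⁴ - 2x - 1
Initial interval: [0.84, 2.29]

Iteration 1:
  c_1 = (0.840000 + 2.290000)/2 = 1.565000
  f(c_1) = f(1.565000) = 1.868703
  f(a) × f(c) < 0, new interval: [0.840000, 1.565000]
Iteration 2:
  c_2 = (0.840000 + 1.565000)/2 = 1.202500
  f(c_2) = f(1.202500) = -1.314066
  f(a) × f(c) ≥ 0, new interval: [1.202500, 1.565000]
Iteration 3:
  c_3 = (1.202500 + 1.565000)/2 = 1.383750
  f(c_3) = f(1.383750) = -0.101179
  f(a) × f(c) ≥ 0, new interval: [1.383750, 1.565000]

After 3 iteration(s), the approximation is c_3 = 1.383750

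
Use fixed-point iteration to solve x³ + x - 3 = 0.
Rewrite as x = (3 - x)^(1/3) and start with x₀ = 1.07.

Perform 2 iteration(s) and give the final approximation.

Equation: x³ + x - 3 = 0
Fixed-point form: x = (3 - x)^(1/3)
x₀ = 1.07

x_1 = g(1.070000) = 1.245047
x_2 = g(1.245047) = 1.206207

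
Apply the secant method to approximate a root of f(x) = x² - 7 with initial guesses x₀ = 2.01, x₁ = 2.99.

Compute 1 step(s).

f(x) = x² - 7
x₀ = 2.01, x₁ = 2.99

Secant formula: x_{n+1} = x_n - f(x_n)(x_n - x_{n-1})/(f(x_n) - f(x_{n-1}))

Iteration 1:
  f(2.010000) = -2.959900
  f(2.990000) = 1.940100
  x_2 = 2.990000 - 1.940100×(2.990000 - 2.010000)/(1.940100 - (-2.959900))
       = 2.601980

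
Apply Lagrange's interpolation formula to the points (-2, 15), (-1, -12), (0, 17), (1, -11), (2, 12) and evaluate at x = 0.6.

Lagrange interpolation formula:
P(x) = Σ yᵢ × Lᵢ(x)
where Lᵢ(x) = Π_{j≠i} (x - xⱼ)/(xᵢ - xⱼ)

L_0(0.6) = (0.6 - (-1))/(-2 - (-1)) × (0.6 - 0)/(-2 - 0) × (0.6 - 1)/(-2 - 1) × (0.6 - 2)/(-2 - 2) = 0.022400
L_1(0.6) = (0.6 - (-2))/(-1 - (-2)) × (0.6 - 0)/(-1 - 0) × (0.6 - 1)/(-1 - 1) × (0.6 - 2)/(-1 - 2) = -0.145600
L_2(0.6) = (0.6 - (-2))/(0 - (-2)) × (0.6 - (-1))/(0 - (-1)) × (0.6 - 1)/(0 - 1) × (0.6 - 2)/(0 - 2) = 0.582400
L_3(0.6) = (0.6 - (-2))/(1 - (-2)) × (0.6 - (-1))/(1 - (-1)) × (0.6 - 0)/(1 - 0) × (0.6 - 2)/(1 - 2) = 0.582400
L_4(0.6) = (0.6 - (-2))/(2 - (-2)) × (0.6 - (-1))/(2 - (-1)) × (0.6 - 0)/(2 - 0) × (0.6 - 1)/(2 - 1) = -0.041600

P(0.6) = 15×L_0(0.6) + (-12)×L_1(0.6) + 17×L_2(0.6) + (-11)×L_3(0.6) + 12×L_4(0.6)
P(0.6) = 5.078400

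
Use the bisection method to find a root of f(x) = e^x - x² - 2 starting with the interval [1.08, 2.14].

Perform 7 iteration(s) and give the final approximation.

f(x) = e^x - x² - 2
Initial interval: [1.08, 2.14]

Iteration 1:
  c_1 = (1.080000 + 2.140000)/2 = 1.610000
  f(c_1) = f(1.610000) = 0.410711
  f(a) × f(c) < 0, new interval: [1.080000, 1.610000]
Iteration 2:
  c_2 = (1.080000 + 1.610000)/2 = 1.345000
  f(c_2) = f(1.345000) = 0.029162
  f(a) × f(c) < 0, new interval: [1.080000, 1.345000]
Iteration 3:
  c_3 = (1.080000 + 1.345000)/2 = 1.212500
  f(c_3) = f(1.212500) = -0.108277
  f(a) × f(c) ≥ 0, new interval: [1.212500, 1.345000]
Iteration 4:
  c_4 = (1.212500 + 1.345000)/2 = 1.278750
  f(c_4) = f(1.278750) = -0.043055
  f(a) × f(c) ≥ 0, new interval: [1.278750, 1.345000]
Iteration 5:
  c_5 = (1.278750 + 1.345000)/2 = 1.311875
  f(c_5) = f(1.311875) = -0.007887
  f(a) × f(c) ≥ 0, new interval: [1.311875, 1.345000]
Iteration 6:
  c_6 = (1.311875 + 1.345000)/2 = 1.328438
  f(c_6) = f(1.328438) = 0.010394
  f(a) × f(c) < 0, new interval: [1.311875, 1.328438]
Iteration 7:
  c_7 = (1.311875 + 1.328438)/2 = 1.320156
  f(c_7) = f(1.320156) = 0.001194
  f(a) × f(c) < 0, new interval: [1.311875, 1.320156]

After 7 iteration(s), the approximation is c_7 = 1.320156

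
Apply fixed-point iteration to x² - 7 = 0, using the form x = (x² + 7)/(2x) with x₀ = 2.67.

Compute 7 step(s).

Equation: x² - 7 = 0
Fixed-point form: x = (x² + 7)/(2x)
x₀ = 2.67

x_1 = g(2.670000) = 2.645861
x_2 = g(2.645861) = 2.645751
x_3 = g(2.645751) = 2.645751
x_4 = g(2.645751) = 2.645751
x_5 = g(2.645751) = 2.645751
x_6 = g(2.645751) = 2.645751
x_7 = g(2.645751) = 2.645751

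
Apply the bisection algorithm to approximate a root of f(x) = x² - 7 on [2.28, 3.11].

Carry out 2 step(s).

f(x) = x² - 7
Initial interval: [2.28, 3.11]

Iteration 1:
  c_1 = (2.280000 + 3.110000)/2 = 2.695000
  f(c_1) = f(2.695000) = 0.263025
  f(a) × f(c) < 0, new interval: [2.280000, 2.695000]
Iteration 2:
  c_2 = (2.280000 + 2.695000)/2 = 2.487500
  f(c_2) = f(2.487500) = -0.812344
  f(a) × f(c) ≥ 0, new interval: [2.487500, 2.695000]

After 2 iteration(s), the approximation is c_2 = 2.487500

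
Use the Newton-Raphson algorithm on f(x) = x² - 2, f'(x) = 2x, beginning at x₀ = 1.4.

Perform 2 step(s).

f(x) = x² - 2
f'(x) = 2x
x₀ = 1.4

Newton-Raphson formula: x_{n+1} = x_n - f(x_n)/f'(x_n)

Iteration 1:
  f(1.400000) = -0.040000
  f'(1.400000) = 2.800000
  x_1 = 1.400000 - (-0.040000)/2.800000 = 1.414286
Iteration 2:
  f(1.414286) = 0.000204
  f'(1.414286) = 2.828571
  x_2 = 1.414286 - 0.000204/2.828571 = 1.414214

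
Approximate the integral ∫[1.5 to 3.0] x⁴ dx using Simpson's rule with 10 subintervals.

f(x) = x⁴
a = 1.5, b = 3.0, n = 10
h = (b - a)/n = 0.150000

Simpson's rule: (h/3)[f(x₀) + 4f(x₁) + 2f(x₂) + ... + f(xₙ)]

x_0 = 1.5000, f(x_0) = 5.062500, coefficient = 1
x_1 = 1.6500, f(x_1) = 7.412006, coefficient = 4
x_2 = 1.8000, f(x_2) = 10.497600, coefficient = 2
x_3 = 1.9500, f(x_3) = 14.459006, coefficient = 4
x_4 = 2.1000, f(x_4) = 19.448100, coefficient = 2
x_5 = 2.2500, f(x_5) = 25.628906, coefficient = 4
x_6 = 2.4000, f(x_6) = 33.177600, coefficient = 2
x_7 = 2.5500, f(x_7) = 42.282506, coefficient = 4
x_8 = 2.7000, f(x_8) = 53.144100, coefficient = 2
x_9 = 2.8500, f(x_9) = 65.975006, coefficient = 4
x_10 = 3.0000, f(x_10) = 81.000000, coefficient = 1

I ≈ (0.150000/3) × 941.627025 = 47.081351
Exact value: 47.081250
Error: 0.000101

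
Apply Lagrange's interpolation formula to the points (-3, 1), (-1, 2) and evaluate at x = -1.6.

Lagrange interpolation formula:
P(x) = Σ yᵢ × Lᵢ(x)
where Lᵢ(x) = Π_{j≠i} (x - xⱼ)/(xᵢ - xⱼ)

L_0(-1.6) = (-1.6 - (-1))/(-3 - (-1)) = 0.300000
L_1(-1.6) = (-1.6 - (-3))/(-1 - (-3)) = 0.700000

P(-1.6) = 1×L_0(-1.6) + 2×L_1(-1.6)
P(-1.6) = 1.700000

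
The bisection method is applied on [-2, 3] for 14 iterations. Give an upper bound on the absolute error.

Bisection error bound: |error| ≤ (b-a)/2^n
|error| ≤ (3 - (-2))/2^14 = 5/2^14
|error| ≤ 0.0003051758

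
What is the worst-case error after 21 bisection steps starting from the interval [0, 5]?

Bisection error bound: |error| ≤ (b-a)/2^n
|error| ≤ (5 - 0)/2^21 = 5/2^21
|error| ≤ 0.0000023842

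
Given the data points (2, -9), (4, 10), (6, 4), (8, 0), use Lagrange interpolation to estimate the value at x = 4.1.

Lagrange interpolation formula:
P(x) = Σ yᵢ × Lᵢ(x)
where Lᵢ(x) = Π_{j≠i} (x - xⱼ)/(xᵢ - xⱼ)

L_0(4.1) = (4.1 - 4)/(2 - 4) × (4.1 - 6)/(2 - 6) × (4.1 - 8)/(2 - 8) = -0.015437
L_1(4.1) = (4.1 - 2)/(4 - 2) × (4.1 - 6)/(4 - 6) × (4.1 - 8)/(4 - 8) = 0.972563
L_2(4.1) = (4.1 - 2)/(6 - 2) × (4.1 - 4)/(6 - 4) × (4.1 - 8)/(6 - 8) = 0.051187
L_3(4.1) = (4.1 - 2)/(8 - 2) × (4.1 - 4)/(8 - 4) × (4.1 - 6)/(8 - 6) = -0.008312

P(4.1) = (-9)×L_0(4.1) + 10×L_1(4.1) + 4×L_2(4.1) + 0×L_3(4.1)
P(4.1) = 10.069312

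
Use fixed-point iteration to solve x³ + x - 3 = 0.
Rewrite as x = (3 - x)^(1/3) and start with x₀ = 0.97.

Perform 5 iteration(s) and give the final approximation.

Equation: x³ + x - 3 = 0
Fixed-point form: x = (3 - x)^(1/3)
x₀ = 0.97

x_1 = g(0.970000) = 1.266189
x_2 = g(1.266189) = 1.201344
x_3 = g(1.201344) = 1.216138
x_4 = g(1.216138) = 1.212794
x_5 = g(1.212794) = 1.213551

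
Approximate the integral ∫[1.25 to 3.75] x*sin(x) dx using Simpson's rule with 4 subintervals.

f(x) = x*sin(x)
a = 1.25, b = 3.75, n = 4
h = (b - a)/n = 0.625000

Simpson's rule: (h/3)[f(x₀) + 4f(x₁) + 2f(x₂) + ... + f(xₙ)]

x_0 = 1.2500, f(x_0) = 1.186231, coefficient = 1
x_1 = 1.8750, f(x_1) = 1.788911, coefficient = 4
x_2 = 2.5000, f(x_2) = 1.496180, coefficient = 2
x_3 = 3.1250, f(x_3) = 0.051850, coefficient = 4
x_4 = 3.7500, f(x_4) = -2.143355, coefficient = 1

I ≈ (0.625000/3) × 9.398279 = 1.957975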